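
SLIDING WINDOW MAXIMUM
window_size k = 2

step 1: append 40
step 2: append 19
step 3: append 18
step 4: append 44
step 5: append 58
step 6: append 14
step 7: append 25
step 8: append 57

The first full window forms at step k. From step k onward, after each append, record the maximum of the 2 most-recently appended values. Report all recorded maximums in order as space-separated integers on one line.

step 1: append 40 -> window=[40] (not full yet)
step 2: append 19 -> window=[40, 19] -> max=40
step 3: append 18 -> window=[19, 18] -> max=19
step 4: append 44 -> window=[18, 44] -> max=44
step 5: append 58 -> window=[44, 58] -> max=58
step 6: append 14 -> window=[58, 14] -> max=58
step 7: append 25 -> window=[14, 25] -> max=25
step 8: append 57 -> window=[25, 57] -> max=57

Answer: 40 19 44 58 58 25 57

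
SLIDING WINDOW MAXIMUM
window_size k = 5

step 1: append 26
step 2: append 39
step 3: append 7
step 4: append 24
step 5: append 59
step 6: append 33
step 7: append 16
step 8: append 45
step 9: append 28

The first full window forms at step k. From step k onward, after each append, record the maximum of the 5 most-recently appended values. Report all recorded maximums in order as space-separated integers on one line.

Answer: 59 59 59 59 59

Derivation:
step 1: append 26 -> window=[26] (not full yet)
step 2: append 39 -> window=[26, 39] (not full yet)
step 3: append 7 -> window=[26, 39, 7] (not full yet)
step 4: append 24 -> window=[26, 39, 7, 24] (not full yet)
step 5: append 59 -> window=[26, 39, 7, 24, 59] -> max=59
step 6: append 33 -> window=[39, 7, 24, 59, 33] -> max=59
step 7: append 16 -> window=[7, 24, 59, 33, 16] -> max=59
step 8: append 45 -> window=[24, 59, 33, 16, 45] -> max=59
step 9: append 28 -> window=[59, 33, 16, 45, 28] -> max=59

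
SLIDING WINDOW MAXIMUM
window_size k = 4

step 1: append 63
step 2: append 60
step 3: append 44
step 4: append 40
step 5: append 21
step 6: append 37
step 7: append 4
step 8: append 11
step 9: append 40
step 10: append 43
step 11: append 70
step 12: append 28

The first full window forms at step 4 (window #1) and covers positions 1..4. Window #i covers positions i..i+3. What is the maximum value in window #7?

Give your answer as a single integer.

step 1: append 63 -> window=[63] (not full yet)
step 2: append 60 -> window=[63, 60] (not full yet)
step 3: append 44 -> window=[63, 60, 44] (not full yet)
step 4: append 40 -> window=[63, 60, 44, 40] -> max=63
step 5: append 21 -> window=[60, 44, 40, 21] -> max=60
step 6: append 37 -> window=[44, 40, 21, 37] -> max=44
step 7: append 4 -> window=[40, 21, 37, 4] -> max=40
step 8: append 11 -> window=[21, 37, 4, 11] -> max=37
step 9: append 40 -> window=[37, 4, 11, 40] -> max=40
step 10: append 43 -> window=[4, 11, 40, 43] -> max=43
Window #7 max = 43

Answer: 43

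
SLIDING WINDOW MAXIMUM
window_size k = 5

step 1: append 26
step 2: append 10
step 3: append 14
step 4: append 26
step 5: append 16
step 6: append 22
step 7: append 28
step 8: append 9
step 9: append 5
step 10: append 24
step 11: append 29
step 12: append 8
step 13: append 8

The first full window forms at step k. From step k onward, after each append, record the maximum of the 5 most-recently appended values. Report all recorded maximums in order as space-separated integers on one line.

Answer: 26 26 28 28 28 28 29 29 29

Derivation:
step 1: append 26 -> window=[26] (not full yet)
step 2: append 10 -> window=[26, 10] (not full yet)
step 3: append 14 -> window=[26, 10, 14] (not full yet)
step 4: append 26 -> window=[26, 10, 14, 26] (not full yet)
step 5: append 16 -> window=[26, 10, 14, 26, 16] -> max=26
step 6: append 22 -> window=[10, 14, 26, 16, 22] -> max=26
step 7: append 28 -> window=[14, 26, 16, 22, 28] -> max=28
step 8: append 9 -> window=[26, 16, 22, 28, 9] -> max=28
step 9: append 5 -> window=[16, 22, 28, 9, 5] -> max=28
step 10: append 24 -> window=[22, 28, 9, 5, 24] -> max=28
step 11: append 29 -> window=[28, 9, 5, 24, 29] -> max=29
step 12: append 8 -> window=[9, 5, 24, 29, 8] -> max=29
step 13: append 8 -> window=[5, 24, 29, 8, 8] -> max=29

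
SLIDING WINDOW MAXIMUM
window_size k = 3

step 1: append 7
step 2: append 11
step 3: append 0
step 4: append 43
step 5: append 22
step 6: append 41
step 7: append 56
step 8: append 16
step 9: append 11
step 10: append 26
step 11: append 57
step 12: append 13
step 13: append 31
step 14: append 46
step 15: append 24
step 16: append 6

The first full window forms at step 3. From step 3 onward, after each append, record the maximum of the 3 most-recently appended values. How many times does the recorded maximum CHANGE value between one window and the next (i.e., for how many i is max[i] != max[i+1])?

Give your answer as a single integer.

Answer: 5

Derivation:
step 1: append 7 -> window=[7] (not full yet)
step 2: append 11 -> window=[7, 11] (not full yet)
step 3: append 0 -> window=[7, 11, 0] -> max=11
step 4: append 43 -> window=[11, 0, 43] -> max=43
step 5: append 22 -> window=[0, 43, 22] -> max=43
step 6: append 41 -> window=[43, 22, 41] -> max=43
step 7: append 56 -> window=[22, 41, 56] -> max=56
step 8: append 16 -> window=[41, 56, 16] -> max=56
step 9: append 11 -> window=[56, 16, 11] -> max=56
step 10: append 26 -> window=[16, 11, 26] -> max=26
step 11: append 57 -> window=[11, 26, 57] -> max=57
step 12: append 13 -> window=[26, 57, 13] -> max=57
step 13: append 31 -> window=[57, 13, 31] -> max=57
step 14: append 46 -> window=[13, 31, 46] -> max=46
step 15: append 24 -> window=[31, 46, 24] -> max=46
step 16: append 6 -> window=[46, 24, 6] -> max=46
Recorded maximums: 11 43 43 43 56 56 56 26 57 57 57 46 46 46
Changes between consecutive maximums: 5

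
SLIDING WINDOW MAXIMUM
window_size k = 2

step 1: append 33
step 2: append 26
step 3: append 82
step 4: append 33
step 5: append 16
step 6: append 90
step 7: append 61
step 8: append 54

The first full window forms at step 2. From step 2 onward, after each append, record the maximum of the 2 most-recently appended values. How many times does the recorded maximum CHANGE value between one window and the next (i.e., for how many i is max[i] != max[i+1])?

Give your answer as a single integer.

step 1: append 33 -> window=[33] (not full yet)
step 2: append 26 -> window=[33, 26] -> max=33
step 3: append 82 -> window=[26, 82] -> max=82
step 4: append 33 -> window=[82, 33] -> max=82
step 5: append 16 -> window=[33, 16] -> max=33
step 6: append 90 -> window=[16, 90] -> max=90
step 7: append 61 -> window=[90, 61] -> max=90
step 8: append 54 -> window=[61, 54] -> max=61
Recorded maximums: 33 82 82 33 90 90 61
Changes between consecutive maximums: 4

Answer: 4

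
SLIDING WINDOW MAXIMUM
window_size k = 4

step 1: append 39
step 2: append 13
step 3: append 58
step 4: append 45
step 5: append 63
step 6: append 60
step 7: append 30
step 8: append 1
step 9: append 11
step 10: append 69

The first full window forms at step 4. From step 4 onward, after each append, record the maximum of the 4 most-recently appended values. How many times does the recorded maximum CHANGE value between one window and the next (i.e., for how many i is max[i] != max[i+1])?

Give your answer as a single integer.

Answer: 3

Derivation:
step 1: append 39 -> window=[39] (not full yet)
step 2: append 13 -> window=[39, 13] (not full yet)
step 3: append 58 -> window=[39, 13, 58] (not full yet)
step 4: append 45 -> window=[39, 13, 58, 45] -> max=58
step 5: append 63 -> window=[13, 58, 45, 63] -> max=63
step 6: append 60 -> window=[58, 45, 63, 60] -> max=63
step 7: append 30 -> window=[45, 63, 60, 30] -> max=63
step 8: append 1 -> window=[63, 60, 30, 1] -> max=63
step 9: append 11 -> window=[60, 30, 1, 11] -> max=60
step 10: append 69 -> window=[30, 1, 11, 69] -> max=69
Recorded maximums: 58 63 63 63 63 60 69
Changes between consecutive maximums: 3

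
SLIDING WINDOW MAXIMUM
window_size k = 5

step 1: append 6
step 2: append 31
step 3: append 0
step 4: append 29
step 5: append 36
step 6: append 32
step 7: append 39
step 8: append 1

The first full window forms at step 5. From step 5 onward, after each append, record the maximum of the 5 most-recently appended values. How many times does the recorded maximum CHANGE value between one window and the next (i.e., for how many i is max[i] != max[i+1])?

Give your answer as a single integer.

step 1: append 6 -> window=[6] (not full yet)
step 2: append 31 -> window=[6, 31] (not full yet)
step 3: append 0 -> window=[6, 31, 0] (not full yet)
step 4: append 29 -> window=[6, 31, 0, 29] (not full yet)
step 5: append 36 -> window=[6, 31, 0, 29, 36] -> max=36
step 6: append 32 -> window=[31, 0, 29, 36, 32] -> max=36
step 7: append 39 -> window=[0, 29, 36, 32, 39] -> max=39
step 8: append 1 -> window=[29, 36, 32, 39, 1] -> max=39
Recorded maximums: 36 36 39 39
Changes between consecutive maximums: 1

Answer: 1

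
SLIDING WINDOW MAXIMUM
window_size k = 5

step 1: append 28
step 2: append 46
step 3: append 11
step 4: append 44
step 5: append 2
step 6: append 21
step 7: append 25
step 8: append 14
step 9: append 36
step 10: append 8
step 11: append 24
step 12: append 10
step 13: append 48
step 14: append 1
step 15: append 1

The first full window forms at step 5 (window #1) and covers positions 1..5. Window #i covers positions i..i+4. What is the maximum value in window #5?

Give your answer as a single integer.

Answer: 36

Derivation:
step 1: append 28 -> window=[28] (not full yet)
step 2: append 46 -> window=[28, 46] (not full yet)
step 3: append 11 -> window=[28, 46, 11] (not full yet)
step 4: append 44 -> window=[28, 46, 11, 44] (not full yet)
step 5: append 2 -> window=[28, 46, 11, 44, 2] -> max=46
step 6: append 21 -> window=[46, 11, 44, 2, 21] -> max=46
step 7: append 25 -> window=[11, 44, 2, 21, 25] -> max=44
step 8: append 14 -> window=[44, 2, 21, 25, 14] -> max=44
step 9: append 36 -> window=[2, 21, 25, 14, 36] -> max=36
Window #5 max = 36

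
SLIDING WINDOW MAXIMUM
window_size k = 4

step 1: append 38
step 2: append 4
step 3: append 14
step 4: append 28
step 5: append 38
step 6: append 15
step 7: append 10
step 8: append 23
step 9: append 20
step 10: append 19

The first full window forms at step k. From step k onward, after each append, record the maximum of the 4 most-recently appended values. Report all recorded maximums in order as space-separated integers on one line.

step 1: append 38 -> window=[38] (not full yet)
step 2: append 4 -> window=[38, 4] (not full yet)
step 3: append 14 -> window=[38, 4, 14] (not full yet)
step 4: append 28 -> window=[38, 4, 14, 28] -> max=38
step 5: append 38 -> window=[4, 14, 28, 38] -> max=38
step 6: append 15 -> window=[14, 28, 38, 15] -> max=38
step 7: append 10 -> window=[28, 38, 15, 10] -> max=38
step 8: append 23 -> window=[38, 15, 10, 23] -> max=38
step 9: append 20 -> window=[15, 10, 23, 20] -> max=23
step 10: append 19 -> window=[10, 23, 20, 19] -> max=23

Answer: 38 38 38 38 38 23 23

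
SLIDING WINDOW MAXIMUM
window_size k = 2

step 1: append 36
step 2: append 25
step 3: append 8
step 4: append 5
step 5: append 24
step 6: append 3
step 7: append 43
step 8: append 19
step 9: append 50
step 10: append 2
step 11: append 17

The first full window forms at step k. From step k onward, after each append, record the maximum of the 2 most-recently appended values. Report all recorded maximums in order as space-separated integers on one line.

Answer: 36 25 8 24 24 43 43 50 50 17

Derivation:
step 1: append 36 -> window=[36] (not full yet)
step 2: append 25 -> window=[36, 25] -> max=36
step 3: append 8 -> window=[25, 8] -> max=25
step 4: append 5 -> window=[8, 5] -> max=8
step 5: append 24 -> window=[5, 24] -> max=24
step 6: append 3 -> window=[24, 3] -> max=24
step 7: append 43 -> window=[3, 43] -> max=43
step 8: append 19 -> window=[43, 19] -> max=43
step 9: append 50 -> window=[19, 50] -> max=50
step 10: append 2 -> window=[50, 2] -> max=50
step 11: append 17 -> window=[2, 17] -> max=17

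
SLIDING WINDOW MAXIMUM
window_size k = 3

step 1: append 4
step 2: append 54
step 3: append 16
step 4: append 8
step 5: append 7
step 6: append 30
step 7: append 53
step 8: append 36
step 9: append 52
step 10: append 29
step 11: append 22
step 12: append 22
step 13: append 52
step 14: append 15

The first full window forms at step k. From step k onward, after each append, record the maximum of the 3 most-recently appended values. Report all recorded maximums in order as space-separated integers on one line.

Answer: 54 54 16 30 53 53 53 52 52 29 52 52

Derivation:
step 1: append 4 -> window=[4] (not full yet)
step 2: append 54 -> window=[4, 54] (not full yet)
step 3: append 16 -> window=[4, 54, 16] -> max=54
step 4: append 8 -> window=[54, 16, 8] -> max=54
step 5: append 7 -> window=[16, 8, 7] -> max=16
step 6: append 30 -> window=[8, 7, 30] -> max=30
step 7: append 53 -> window=[7, 30, 53] -> max=53
step 8: append 36 -> window=[30, 53, 36] -> max=53
step 9: append 52 -> window=[53, 36, 52] -> max=53
step 10: append 29 -> window=[36, 52, 29] -> max=52
step 11: append 22 -> window=[52, 29, 22] -> max=52
step 12: append 22 -> window=[29, 22, 22] -> max=29
step 13: append 52 -> window=[22, 22, 52] -> max=52
step 14: append 15 -> window=[22, 52, 15] -> max=52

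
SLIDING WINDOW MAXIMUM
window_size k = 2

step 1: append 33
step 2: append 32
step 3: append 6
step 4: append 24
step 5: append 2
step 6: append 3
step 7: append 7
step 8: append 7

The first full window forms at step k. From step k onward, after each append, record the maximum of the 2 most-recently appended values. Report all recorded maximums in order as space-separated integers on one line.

step 1: append 33 -> window=[33] (not full yet)
step 2: append 32 -> window=[33, 32] -> max=33
step 3: append 6 -> window=[32, 6] -> max=32
step 4: append 24 -> window=[6, 24] -> max=24
step 5: append 2 -> window=[24, 2] -> max=24
step 6: append 3 -> window=[2, 3] -> max=3
step 7: append 7 -> window=[3, 7] -> max=7
step 8: append 7 -> window=[7, 7] -> max=7

Answer: 33 32 24 24 3 7 7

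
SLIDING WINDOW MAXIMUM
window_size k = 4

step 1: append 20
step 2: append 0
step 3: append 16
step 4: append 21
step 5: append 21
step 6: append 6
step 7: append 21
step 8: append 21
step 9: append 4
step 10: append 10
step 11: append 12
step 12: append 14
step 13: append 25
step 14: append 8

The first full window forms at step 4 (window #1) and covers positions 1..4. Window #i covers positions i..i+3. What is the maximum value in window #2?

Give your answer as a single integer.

step 1: append 20 -> window=[20] (not full yet)
step 2: append 0 -> window=[20, 0] (not full yet)
step 3: append 16 -> window=[20, 0, 16] (not full yet)
step 4: append 21 -> window=[20, 0, 16, 21] -> max=21
step 5: append 21 -> window=[0, 16, 21, 21] -> max=21
Window #2 max = 21

Answer: 21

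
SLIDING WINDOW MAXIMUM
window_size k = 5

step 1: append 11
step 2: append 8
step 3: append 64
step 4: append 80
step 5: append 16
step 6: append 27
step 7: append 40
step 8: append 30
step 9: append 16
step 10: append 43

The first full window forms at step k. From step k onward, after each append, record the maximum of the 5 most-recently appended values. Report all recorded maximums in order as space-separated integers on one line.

step 1: append 11 -> window=[11] (not full yet)
step 2: append 8 -> window=[11, 8] (not full yet)
step 3: append 64 -> window=[11, 8, 64] (not full yet)
step 4: append 80 -> window=[11, 8, 64, 80] (not full yet)
step 5: append 16 -> window=[11, 8, 64, 80, 16] -> max=80
step 6: append 27 -> window=[8, 64, 80, 16, 27] -> max=80
step 7: append 40 -> window=[64, 80, 16, 27, 40] -> max=80
step 8: append 30 -> window=[80, 16, 27, 40, 30] -> max=80
step 9: append 16 -> window=[16, 27, 40, 30, 16] -> max=40
step 10: append 43 -> window=[27, 40, 30, 16, 43] -> max=43

Answer: 80 80 80 80 40 43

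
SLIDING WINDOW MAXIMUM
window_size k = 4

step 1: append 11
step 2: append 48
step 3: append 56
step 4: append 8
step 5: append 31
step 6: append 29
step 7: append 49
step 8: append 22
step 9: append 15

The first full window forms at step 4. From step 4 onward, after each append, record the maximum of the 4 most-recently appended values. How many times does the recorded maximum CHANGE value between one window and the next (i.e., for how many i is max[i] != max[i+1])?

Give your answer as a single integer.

step 1: append 11 -> window=[11] (not full yet)
step 2: append 48 -> window=[11, 48] (not full yet)
step 3: append 56 -> window=[11, 48, 56] (not full yet)
step 4: append 8 -> window=[11, 48, 56, 8] -> max=56
step 5: append 31 -> window=[48, 56, 8, 31] -> max=56
step 6: append 29 -> window=[56, 8, 31, 29] -> max=56
step 7: append 49 -> window=[8, 31, 29, 49] -> max=49
step 8: append 22 -> window=[31, 29, 49, 22] -> max=49
step 9: append 15 -> window=[29, 49, 22, 15] -> max=49
Recorded maximums: 56 56 56 49 49 49
Changes between consecutive maximums: 1

Answer: 1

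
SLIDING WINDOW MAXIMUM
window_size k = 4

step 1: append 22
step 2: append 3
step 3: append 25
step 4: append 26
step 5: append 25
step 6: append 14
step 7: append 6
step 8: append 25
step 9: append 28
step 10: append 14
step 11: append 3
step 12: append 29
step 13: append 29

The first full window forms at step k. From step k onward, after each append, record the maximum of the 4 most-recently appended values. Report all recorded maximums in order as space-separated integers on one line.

step 1: append 22 -> window=[22] (not full yet)
step 2: append 3 -> window=[22, 3] (not full yet)
step 3: append 25 -> window=[22, 3, 25] (not full yet)
step 4: append 26 -> window=[22, 3, 25, 26] -> max=26
step 5: append 25 -> window=[3, 25, 26, 25] -> max=26
step 6: append 14 -> window=[25, 26, 25, 14] -> max=26
step 7: append 6 -> window=[26, 25, 14, 6] -> max=26
step 8: append 25 -> window=[25, 14, 6, 25] -> max=25
step 9: append 28 -> window=[14, 6, 25, 28] -> max=28
step 10: append 14 -> window=[6, 25, 28, 14] -> max=28
step 11: append 3 -> window=[25, 28, 14, 3] -> max=28
step 12: append 29 -> window=[28, 14, 3, 29] -> max=29
step 13: append 29 -> window=[14, 3, 29, 29] -> max=29

Answer: 26 26 26 26 25 28 28 28 29 29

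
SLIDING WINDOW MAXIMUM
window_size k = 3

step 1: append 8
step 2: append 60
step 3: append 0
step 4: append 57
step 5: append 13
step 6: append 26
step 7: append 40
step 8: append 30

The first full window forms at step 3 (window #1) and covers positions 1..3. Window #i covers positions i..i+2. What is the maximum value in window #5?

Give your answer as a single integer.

Answer: 40

Derivation:
step 1: append 8 -> window=[8] (not full yet)
step 2: append 60 -> window=[8, 60] (not full yet)
step 3: append 0 -> window=[8, 60, 0] -> max=60
step 4: append 57 -> window=[60, 0, 57] -> max=60
step 5: append 13 -> window=[0, 57, 13] -> max=57
step 6: append 26 -> window=[57, 13, 26] -> max=57
step 7: append 40 -> window=[13, 26, 40] -> max=40
Window #5 max = 40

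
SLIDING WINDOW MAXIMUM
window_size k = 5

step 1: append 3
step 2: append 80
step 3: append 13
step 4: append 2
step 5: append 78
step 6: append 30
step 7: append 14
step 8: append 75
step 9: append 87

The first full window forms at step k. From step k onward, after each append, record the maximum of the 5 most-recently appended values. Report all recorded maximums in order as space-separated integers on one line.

step 1: append 3 -> window=[3] (not full yet)
step 2: append 80 -> window=[3, 80] (not full yet)
step 3: append 13 -> window=[3, 80, 13] (not full yet)
step 4: append 2 -> window=[3, 80, 13, 2] (not full yet)
step 5: append 78 -> window=[3, 80, 13, 2, 78] -> max=80
step 6: append 30 -> window=[80, 13, 2, 78, 30] -> max=80
step 7: append 14 -> window=[13, 2, 78, 30, 14] -> max=78
step 8: append 75 -> window=[2, 78, 30, 14, 75] -> max=78
step 9: append 87 -> window=[78, 30, 14, 75, 87] -> max=87

Answer: 80 80 78 78 87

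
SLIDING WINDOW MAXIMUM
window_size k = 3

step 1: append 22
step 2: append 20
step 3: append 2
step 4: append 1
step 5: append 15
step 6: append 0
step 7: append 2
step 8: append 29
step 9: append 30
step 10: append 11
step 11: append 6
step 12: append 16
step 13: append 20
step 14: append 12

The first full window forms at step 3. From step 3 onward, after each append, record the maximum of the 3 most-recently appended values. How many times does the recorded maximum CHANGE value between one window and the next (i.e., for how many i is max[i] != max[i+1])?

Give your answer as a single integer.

step 1: append 22 -> window=[22] (not full yet)
step 2: append 20 -> window=[22, 20] (not full yet)
step 3: append 2 -> window=[22, 20, 2] -> max=22
step 4: append 1 -> window=[20, 2, 1] -> max=20
step 5: append 15 -> window=[2, 1, 15] -> max=15
step 6: append 0 -> window=[1, 15, 0] -> max=15
step 7: append 2 -> window=[15, 0, 2] -> max=15
step 8: append 29 -> window=[0, 2, 29] -> max=29
step 9: append 30 -> window=[2, 29, 30] -> max=30
step 10: append 11 -> window=[29, 30, 11] -> max=30
step 11: append 6 -> window=[30, 11, 6] -> max=30
step 12: append 16 -> window=[11, 6, 16] -> max=16
step 13: append 20 -> window=[6, 16, 20] -> max=20
step 14: append 12 -> window=[16, 20, 12] -> max=20
Recorded maximums: 22 20 15 15 15 29 30 30 30 16 20 20
Changes between consecutive maximums: 6

Answer: 6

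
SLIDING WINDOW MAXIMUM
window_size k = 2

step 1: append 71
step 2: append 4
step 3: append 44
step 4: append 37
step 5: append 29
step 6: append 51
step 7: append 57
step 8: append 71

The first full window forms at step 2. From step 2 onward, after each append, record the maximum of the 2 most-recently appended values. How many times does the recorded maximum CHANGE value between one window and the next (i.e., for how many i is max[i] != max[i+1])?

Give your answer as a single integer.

Answer: 5

Derivation:
step 1: append 71 -> window=[71] (not full yet)
step 2: append 4 -> window=[71, 4] -> max=71
step 3: append 44 -> window=[4, 44] -> max=44
step 4: append 37 -> window=[44, 37] -> max=44
step 5: append 29 -> window=[37, 29] -> max=37
step 6: append 51 -> window=[29, 51] -> max=51
step 7: append 57 -> window=[51, 57] -> max=57
step 8: append 71 -> window=[57, 71] -> max=71
Recorded maximums: 71 44 44 37 51 57 71
Changes between consecutive maximums: 5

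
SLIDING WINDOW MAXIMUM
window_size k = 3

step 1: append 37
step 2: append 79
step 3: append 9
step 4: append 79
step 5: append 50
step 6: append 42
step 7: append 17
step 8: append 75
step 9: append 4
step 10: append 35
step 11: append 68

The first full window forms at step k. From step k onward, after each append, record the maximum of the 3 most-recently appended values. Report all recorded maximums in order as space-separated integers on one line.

step 1: append 37 -> window=[37] (not full yet)
step 2: append 79 -> window=[37, 79] (not full yet)
step 3: append 9 -> window=[37, 79, 9] -> max=79
step 4: append 79 -> window=[79, 9, 79] -> max=79
step 5: append 50 -> window=[9, 79, 50] -> max=79
step 6: append 42 -> window=[79, 50, 42] -> max=79
step 7: append 17 -> window=[50, 42, 17] -> max=50
step 8: append 75 -> window=[42, 17, 75] -> max=75
step 9: append 4 -> window=[17, 75, 4] -> max=75
step 10: append 35 -> window=[75, 4, 35] -> max=75
step 11: append 68 -> window=[4, 35, 68] -> max=68

Answer: 79 79 79 79 50 75 75 75 68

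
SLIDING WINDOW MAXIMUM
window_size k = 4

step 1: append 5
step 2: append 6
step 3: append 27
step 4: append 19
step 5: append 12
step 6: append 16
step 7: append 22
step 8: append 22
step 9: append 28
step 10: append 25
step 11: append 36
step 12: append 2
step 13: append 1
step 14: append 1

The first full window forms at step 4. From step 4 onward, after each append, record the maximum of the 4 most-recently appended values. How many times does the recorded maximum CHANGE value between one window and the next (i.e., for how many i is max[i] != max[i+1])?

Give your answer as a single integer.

Answer: 3

Derivation:
step 1: append 5 -> window=[5] (not full yet)
step 2: append 6 -> window=[5, 6] (not full yet)
step 3: append 27 -> window=[5, 6, 27] (not full yet)
step 4: append 19 -> window=[5, 6, 27, 19] -> max=27
step 5: append 12 -> window=[6, 27, 19, 12] -> max=27
step 6: append 16 -> window=[27, 19, 12, 16] -> max=27
step 7: append 22 -> window=[19, 12, 16, 22] -> max=22
step 8: append 22 -> window=[12, 16, 22, 22] -> max=22
step 9: append 28 -> window=[16, 22, 22, 28] -> max=28
step 10: append 25 -> window=[22, 22, 28, 25] -> max=28
step 11: append 36 -> window=[22, 28, 25, 36] -> max=36
step 12: append 2 -> window=[28, 25, 36, 2] -> max=36
step 13: append 1 -> window=[25, 36, 2, 1] -> max=36
step 14: append 1 -> window=[36, 2, 1, 1] -> max=36
Recorded maximums: 27 27 27 22 22 28 28 36 36 36 36
Changes between consecutive maximums: 3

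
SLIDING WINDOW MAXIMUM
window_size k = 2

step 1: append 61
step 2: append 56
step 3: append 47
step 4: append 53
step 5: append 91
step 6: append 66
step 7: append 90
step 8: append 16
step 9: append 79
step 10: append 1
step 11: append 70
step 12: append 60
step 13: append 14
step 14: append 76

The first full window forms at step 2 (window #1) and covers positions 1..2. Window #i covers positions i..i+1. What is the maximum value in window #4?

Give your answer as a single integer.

step 1: append 61 -> window=[61] (not full yet)
step 2: append 56 -> window=[61, 56] -> max=61
step 3: append 47 -> window=[56, 47] -> max=56
step 4: append 53 -> window=[47, 53] -> max=53
step 5: append 91 -> window=[53, 91] -> max=91
Window #4 max = 91

Answer: 91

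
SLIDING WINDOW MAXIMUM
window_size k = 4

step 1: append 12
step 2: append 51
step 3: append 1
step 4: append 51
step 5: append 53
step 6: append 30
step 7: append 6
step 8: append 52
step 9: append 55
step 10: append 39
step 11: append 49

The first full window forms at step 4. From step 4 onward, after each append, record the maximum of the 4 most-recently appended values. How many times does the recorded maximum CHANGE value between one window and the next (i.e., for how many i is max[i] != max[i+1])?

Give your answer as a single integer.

step 1: append 12 -> window=[12] (not full yet)
step 2: append 51 -> window=[12, 51] (not full yet)
step 3: append 1 -> window=[12, 51, 1] (not full yet)
step 4: append 51 -> window=[12, 51, 1, 51] -> max=51
step 5: append 53 -> window=[51, 1, 51, 53] -> max=53
step 6: append 30 -> window=[1, 51, 53, 30] -> max=53
step 7: append 6 -> window=[51, 53, 30, 6] -> max=53
step 8: append 52 -> window=[53, 30, 6, 52] -> max=53
step 9: append 55 -> window=[30, 6, 52, 55] -> max=55
step 10: append 39 -> window=[6, 52, 55, 39] -> max=55
step 11: append 49 -> window=[52, 55, 39, 49] -> max=55
Recorded maximums: 51 53 53 53 53 55 55 55
Changes between consecutive maximums: 2

Answer: 2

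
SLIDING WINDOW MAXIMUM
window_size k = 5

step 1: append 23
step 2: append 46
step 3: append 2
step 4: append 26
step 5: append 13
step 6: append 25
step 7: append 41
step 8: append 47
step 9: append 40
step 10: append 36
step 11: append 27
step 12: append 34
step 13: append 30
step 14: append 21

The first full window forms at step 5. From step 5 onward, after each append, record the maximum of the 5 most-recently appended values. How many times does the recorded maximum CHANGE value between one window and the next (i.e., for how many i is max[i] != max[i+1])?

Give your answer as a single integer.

step 1: append 23 -> window=[23] (not full yet)
step 2: append 46 -> window=[23, 46] (not full yet)
step 3: append 2 -> window=[23, 46, 2] (not full yet)
step 4: append 26 -> window=[23, 46, 2, 26] (not full yet)
step 5: append 13 -> window=[23, 46, 2, 26, 13] -> max=46
step 6: append 25 -> window=[46, 2, 26, 13, 25] -> max=46
step 7: append 41 -> window=[2, 26, 13, 25, 41] -> max=41
step 8: append 47 -> window=[26, 13, 25, 41, 47] -> max=47
step 9: append 40 -> window=[13, 25, 41, 47, 40] -> max=47
step 10: append 36 -> window=[25, 41, 47, 40, 36] -> max=47
step 11: append 27 -> window=[41, 47, 40, 36, 27] -> max=47
step 12: append 34 -> window=[47, 40, 36, 27, 34] -> max=47
step 13: append 30 -> window=[40, 36, 27, 34, 30] -> max=40
step 14: append 21 -> window=[36, 27, 34, 30, 21] -> max=36
Recorded maximums: 46 46 41 47 47 47 47 47 40 36
Changes between consecutive maximums: 4

Answer: 4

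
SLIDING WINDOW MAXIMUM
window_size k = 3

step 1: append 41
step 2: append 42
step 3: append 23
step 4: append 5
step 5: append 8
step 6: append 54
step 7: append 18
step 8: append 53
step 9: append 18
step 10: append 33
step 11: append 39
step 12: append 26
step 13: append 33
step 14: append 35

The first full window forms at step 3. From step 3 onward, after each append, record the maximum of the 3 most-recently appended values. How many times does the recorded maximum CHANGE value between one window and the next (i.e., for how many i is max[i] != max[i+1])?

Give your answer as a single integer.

step 1: append 41 -> window=[41] (not full yet)
step 2: append 42 -> window=[41, 42] (not full yet)
step 3: append 23 -> window=[41, 42, 23] -> max=42
step 4: append 5 -> window=[42, 23, 5] -> max=42
step 5: append 8 -> window=[23, 5, 8] -> max=23
step 6: append 54 -> window=[5, 8, 54] -> max=54
step 7: append 18 -> window=[8, 54, 18] -> max=54
step 8: append 53 -> window=[54, 18, 53] -> max=54
step 9: append 18 -> window=[18, 53, 18] -> max=53
step 10: append 33 -> window=[53, 18, 33] -> max=53
step 11: append 39 -> window=[18, 33, 39] -> max=39
step 12: append 26 -> window=[33, 39, 26] -> max=39
step 13: append 33 -> window=[39, 26, 33] -> max=39
step 14: append 35 -> window=[26, 33, 35] -> max=35
Recorded maximums: 42 42 23 54 54 54 53 53 39 39 39 35
Changes between consecutive maximums: 5

Answer: 5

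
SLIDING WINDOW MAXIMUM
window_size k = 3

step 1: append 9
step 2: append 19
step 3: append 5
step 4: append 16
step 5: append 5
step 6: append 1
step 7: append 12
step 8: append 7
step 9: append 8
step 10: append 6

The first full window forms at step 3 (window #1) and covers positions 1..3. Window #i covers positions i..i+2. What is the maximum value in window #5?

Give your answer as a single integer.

Answer: 12

Derivation:
step 1: append 9 -> window=[9] (not full yet)
step 2: append 19 -> window=[9, 19] (not full yet)
step 3: append 5 -> window=[9, 19, 5] -> max=19
step 4: append 16 -> window=[19, 5, 16] -> max=19
step 5: append 5 -> window=[5, 16, 5] -> max=16
step 6: append 1 -> window=[16, 5, 1] -> max=16
step 7: append 12 -> window=[5, 1, 12] -> max=12
Window #5 max = 12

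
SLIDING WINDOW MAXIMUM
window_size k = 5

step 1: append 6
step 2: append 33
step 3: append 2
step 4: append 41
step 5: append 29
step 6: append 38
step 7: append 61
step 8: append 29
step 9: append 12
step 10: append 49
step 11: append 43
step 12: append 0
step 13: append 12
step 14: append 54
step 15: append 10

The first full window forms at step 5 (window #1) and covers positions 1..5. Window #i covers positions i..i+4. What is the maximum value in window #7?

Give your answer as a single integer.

Answer: 61

Derivation:
step 1: append 6 -> window=[6] (not full yet)
step 2: append 33 -> window=[6, 33] (not full yet)
step 3: append 2 -> window=[6, 33, 2] (not full yet)
step 4: append 41 -> window=[6, 33, 2, 41] (not full yet)
step 5: append 29 -> window=[6, 33, 2, 41, 29] -> max=41
step 6: append 38 -> window=[33, 2, 41, 29, 38] -> max=41
step 7: append 61 -> window=[2, 41, 29, 38, 61] -> max=61
step 8: append 29 -> window=[41, 29, 38, 61, 29] -> max=61
step 9: append 12 -> window=[29, 38, 61, 29, 12] -> max=61
step 10: append 49 -> window=[38, 61, 29, 12, 49] -> max=61
step 11: append 43 -> window=[61, 29, 12, 49, 43] -> max=61
Window #7 max = 61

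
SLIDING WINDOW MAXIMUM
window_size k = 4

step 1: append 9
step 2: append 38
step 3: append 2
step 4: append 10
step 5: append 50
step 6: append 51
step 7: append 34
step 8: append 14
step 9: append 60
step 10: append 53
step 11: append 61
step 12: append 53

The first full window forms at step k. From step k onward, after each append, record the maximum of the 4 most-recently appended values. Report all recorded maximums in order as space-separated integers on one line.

step 1: append 9 -> window=[9] (not full yet)
step 2: append 38 -> window=[9, 38] (not full yet)
step 3: append 2 -> window=[9, 38, 2] (not full yet)
step 4: append 10 -> window=[9, 38, 2, 10] -> max=38
step 5: append 50 -> window=[38, 2, 10, 50] -> max=50
step 6: append 51 -> window=[2, 10, 50, 51] -> max=51
step 7: append 34 -> window=[10, 50, 51, 34] -> max=51
step 8: append 14 -> window=[50, 51, 34, 14] -> max=51
step 9: append 60 -> window=[51, 34, 14, 60] -> max=60
step 10: append 53 -> window=[34, 14, 60, 53] -> max=60
step 11: append 61 -> window=[14, 60, 53, 61] -> max=61
step 12: append 53 -> window=[60, 53, 61, 53] -> max=61

Answer: 38 50 51 51 51 60 60 61 61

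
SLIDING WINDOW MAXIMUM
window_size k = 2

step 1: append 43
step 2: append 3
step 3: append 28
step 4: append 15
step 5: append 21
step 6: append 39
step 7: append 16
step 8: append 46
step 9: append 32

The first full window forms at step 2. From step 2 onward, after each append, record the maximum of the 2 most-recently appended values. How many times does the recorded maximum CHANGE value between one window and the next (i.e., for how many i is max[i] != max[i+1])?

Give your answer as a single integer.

Answer: 4

Derivation:
step 1: append 43 -> window=[43] (not full yet)
step 2: append 3 -> window=[43, 3] -> max=43
step 3: append 28 -> window=[3, 28] -> max=28
step 4: append 15 -> window=[28, 15] -> max=28
step 5: append 21 -> window=[15, 21] -> max=21
step 6: append 39 -> window=[21, 39] -> max=39
step 7: append 16 -> window=[39, 16] -> max=39
step 8: append 46 -> window=[16, 46] -> max=46
step 9: append 32 -> window=[46, 32] -> max=46
Recorded maximums: 43 28 28 21 39 39 46 46
Changes between consecutive maximums: 4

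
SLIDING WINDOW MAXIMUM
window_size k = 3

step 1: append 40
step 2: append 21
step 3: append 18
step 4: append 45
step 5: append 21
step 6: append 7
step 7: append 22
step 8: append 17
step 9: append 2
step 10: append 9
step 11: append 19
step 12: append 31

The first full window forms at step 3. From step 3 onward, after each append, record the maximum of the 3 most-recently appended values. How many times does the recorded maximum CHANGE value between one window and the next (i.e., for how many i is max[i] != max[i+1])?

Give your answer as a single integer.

Answer: 5

Derivation:
step 1: append 40 -> window=[40] (not full yet)
step 2: append 21 -> window=[40, 21] (not full yet)
step 3: append 18 -> window=[40, 21, 18] -> max=40
step 4: append 45 -> window=[21, 18, 45] -> max=45
step 5: append 21 -> window=[18, 45, 21] -> max=45
step 6: append 7 -> window=[45, 21, 7] -> max=45
step 7: append 22 -> window=[21, 7, 22] -> max=22
step 8: append 17 -> window=[7, 22, 17] -> max=22
step 9: append 2 -> window=[22, 17, 2] -> max=22
step 10: append 9 -> window=[17, 2, 9] -> max=17
step 11: append 19 -> window=[2, 9, 19] -> max=19
step 12: append 31 -> window=[9, 19, 31] -> max=31
Recorded maximums: 40 45 45 45 22 22 22 17 19 31
Changes between consecutive maximums: 5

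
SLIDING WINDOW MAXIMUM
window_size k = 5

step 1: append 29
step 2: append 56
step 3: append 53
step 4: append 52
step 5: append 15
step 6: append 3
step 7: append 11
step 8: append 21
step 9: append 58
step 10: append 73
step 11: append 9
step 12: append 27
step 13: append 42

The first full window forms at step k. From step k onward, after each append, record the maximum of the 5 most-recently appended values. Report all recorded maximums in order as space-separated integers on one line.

step 1: append 29 -> window=[29] (not full yet)
step 2: append 56 -> window=[29, 56] (not full yet)
step 3: append 53 -> window=[29, 56, 53] (not full yet)
step 4: append 52 -> window=[29, 56, 53, 52] (not full yet)
step 5: append 15 -> window=[29, 56, 53, 52, 15] -> max=56
step 6: append 3 -> window=[56, 53, 52, 15, 3] -> max=56
step 7: append 11 -> window=[53, 52, 15, 3, 11] -> max=53
step 8: append 21 -> window=[52, 15, 3, 11, 21] -> max=52
step 9: append 58 -> window=[15, 3, 11, 21, 58] -> max=58
step 10: append 73 -> window=[3, 11, 21, 58, 73] -> max=73
step 11: append 9 -> window=[11, 21, 58, 73, 9] -> max=73
step 12: append 27 -> window=[21, 58, 73, 9, 27] -> max=73
step 13: append 42 -> window=[58, 73, 9, 27, 42] -> max=73

Answer: 56 56 53 52 58 73 73 73 73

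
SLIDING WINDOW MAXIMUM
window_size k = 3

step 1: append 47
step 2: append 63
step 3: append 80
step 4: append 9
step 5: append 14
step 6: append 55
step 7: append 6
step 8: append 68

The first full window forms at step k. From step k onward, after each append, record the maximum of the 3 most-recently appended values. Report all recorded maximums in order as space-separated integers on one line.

Answer: 80 80 80 55 55 68

Derivation:
step 1: append 47 -> window=[47] (not full yet)
step 2: append 63 -> window=[47, 63] (not full yet)
step 3: append 80 -> window=[47, 63, 80] -> max=80
step 4: append 9 -> window=[63, 80, 9] -> max=80
step 5: append 14 -> window=[80, 9, 14] -> max=80
step 6: append 55 -> window=[9, 14, 55] -> max=55
step 7: append 6 -> window=[14, 55, 6] -> max=55
step 8: append 68 -> window=[55, 6, 68] -> max=68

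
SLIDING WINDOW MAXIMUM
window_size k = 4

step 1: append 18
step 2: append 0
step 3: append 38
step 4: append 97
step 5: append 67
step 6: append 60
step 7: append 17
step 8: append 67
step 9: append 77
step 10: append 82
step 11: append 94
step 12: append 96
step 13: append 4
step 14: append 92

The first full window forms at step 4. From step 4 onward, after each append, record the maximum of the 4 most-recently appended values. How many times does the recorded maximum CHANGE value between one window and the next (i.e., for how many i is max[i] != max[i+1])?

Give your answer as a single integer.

Answer: 5

Derivation:
step 1: append 18 -> window=[18] (not full yet)
step 2: append 0 -> window=[18, 0] (not full yet)
step 3: append 38 -> window=[18, 0, 38] (not full yet)
step 4: append 97 -> window=[18, 0, 38, 97] -> max=97
step 5: append 67 -> window=[0, 38, 97, 67] -> max=97
step 6: append 60 -> window=[38, 97, 67, 60] -> max=97
step 7: append 17 -> window=[97, 67, 60, 17] -> max=97
step 8: append 67 -> window=[67, 60, 17, 67] -> max=67
step 9: append 77 -> window=[60, 17, 67, 77] -> max=77
step 10: append 82 -> window=[17, 67, 77, 82] -> max=82
step 11: append 94 -> window=[67, 77, 82, 94] -> max=94
step 12: append 96 -> window=[77, 82, 94, 96] -> max=96
step 13: append 4 -> window=[82, 94, 96, 4] -> max=96
step 14: append 92 -> window=[94, 96, 4, 92] -> max=96
Recorded maximums: 97 97 97 97 67 77 82 94 96 96 96
Changes between consecutive maximums: 5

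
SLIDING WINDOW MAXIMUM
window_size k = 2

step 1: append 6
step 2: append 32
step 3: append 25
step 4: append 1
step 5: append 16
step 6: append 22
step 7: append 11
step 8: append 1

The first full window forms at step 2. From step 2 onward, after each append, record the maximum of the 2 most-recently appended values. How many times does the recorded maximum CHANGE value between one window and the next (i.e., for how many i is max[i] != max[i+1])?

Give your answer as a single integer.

Answer: 4

Derivation:
step 1: append 6 -> window=[6] (not full yet)
step 2: append 32 -> window=[6, 32] -> max=32
step 3: append 25 -> window=[32, 25] -> max=32
step 4: append 1 -> window=[25, 1] -> max=25
step 5: append 16 -> window=[1, 16] -> max=16
step 6: append 22 -> window=[16, 22] -> max=22
step 7: append 11 -> window=[22, 11] -> max=22
step 8: append 1 -> window=[11, 1] -> max=11
Recorded maximums: 32 32 25 16 22 22 11
Changes between consecutive maximums: 4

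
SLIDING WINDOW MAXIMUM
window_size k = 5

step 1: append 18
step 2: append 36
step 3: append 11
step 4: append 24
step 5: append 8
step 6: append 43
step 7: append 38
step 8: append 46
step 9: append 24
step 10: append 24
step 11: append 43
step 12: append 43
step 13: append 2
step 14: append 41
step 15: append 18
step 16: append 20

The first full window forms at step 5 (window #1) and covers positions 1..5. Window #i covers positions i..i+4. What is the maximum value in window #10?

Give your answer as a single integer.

step 1: append 18 -> window=[18] (not full yet)
step 2: append 36 -> window=[18, 36] (not full yet)
step 3: append 11 -> window=[18, 36, 11] (not full yet)
step 4: append 24 -> window=[18, 36, 11, 24] (not full yet)
step 5: append 8 -> window=[18, 36, 11, 24, 8] -> max=36
step 6: append 43 -> window=[36, 11, 24, 8, 43] -> max=43
step 7: append 38 -> window=[11, 24, 8, 43, 38] -> max=43
step 8: append 46 -> window=[24, 8, 43, 38, 46] -> max=46
step 9: append 24 -> window=[8, 43, 38, 46, 24] -> max=46
step 10: append 24 -> window=[43, 38, 46, 24, 24] -> max=46
step 11: append 43 -> window=[38, 46, 24, 24, 43] -> max=46
step 12: append 43 -> window=[46, 24, 24, 43, 43] -> max=46
step 13: append 2 -> window=[24, 24, 43, 43, 2] -> max=43
step 14: append 41 -> window=[24, 43, 43, 2, 41] -> max=43
Window #10 max = 43

Answer: 43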